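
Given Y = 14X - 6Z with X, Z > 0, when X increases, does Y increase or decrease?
Y increases

Taking the partial derivative:
∂Y/∂X = 14

∂Y/∂X = 14 > 0 (assuming positive values)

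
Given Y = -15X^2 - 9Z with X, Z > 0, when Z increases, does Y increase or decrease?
Y decreases

Taking the partial derivative:
∂Y/∂Z = -9

∂Y/∂Z = -9 < 0 (assuming positive values)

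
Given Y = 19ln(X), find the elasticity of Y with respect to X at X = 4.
Elasticity = 1/ln(4) ≈ 0.7213

Elasticity = (dY/dX) · (X/Y)

dY/dX = 19/X
At X = 4: dY/dX = 19/4, Y = 19·ln(4)

Elasticity = (19/4) · (4 / (19·ln(4))) = 1/ln(4) ≈ 0.7213

Interpretation: for a small percentage change in X, the percentage change in Y is approximately 0.72 times as large.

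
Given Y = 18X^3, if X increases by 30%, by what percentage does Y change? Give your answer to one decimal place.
119.7%

For Y = 18X^3:
If X → X(1 + 0.3)
Then Y → Y · (1 + 0.3)^3
     = Y · 2.1970

Percentage change = ((1 + 0.3)^3 − 1) × 100% = 119.7%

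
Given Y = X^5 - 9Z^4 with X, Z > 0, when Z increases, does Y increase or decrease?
Y decreases

Taking the partial derivative:
∂Y/∂Z = -36Z^3

∂Y/∂Z = -36Z^3 < 0 (assuming positive values)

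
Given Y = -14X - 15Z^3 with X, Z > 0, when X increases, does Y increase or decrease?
Y decreases

Taking the partial derivative:
∂Y/∂X = -14

∂Y/∂X = -14 < 0 (assuming positive values)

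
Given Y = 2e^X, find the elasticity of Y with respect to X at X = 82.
Elasticity = 82

Elasticity = (dY/dX) · (X/Y)

dY/dX = 2·e^X
At X = 82: dY/dX = 2·e^82, Y = 2·e^82

Elasticity = (2·e^82) · (82 / (2·e^82)) = 82

Interpretation: for a small percentage change in X, the percentage change in Y is approximately 82.00 times as large.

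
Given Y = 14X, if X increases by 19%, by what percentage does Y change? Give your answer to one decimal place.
19.0%

For Y = 14X:
If X → X(1 + 0.19)
Then Y → Y · (1 + 0.19)^1
     = Y · 1.1900

Percentage change = ((1 + 0.19)^1 − 1) × 100% = 19.0%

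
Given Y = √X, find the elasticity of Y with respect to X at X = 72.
Elasticity = 1/2

Elasticity = (dY/dX) · (X/Y)

dY/dX = 1/(2·√X)
At X = 72: dY/dX = √2/24, Y = 6·√2

Elasticity = (√2/24) · (72 / (6·√2)) = 1/2

Interpretation: for a small percentage change in X, the percentage change in Y is approximately 0.50 times as large.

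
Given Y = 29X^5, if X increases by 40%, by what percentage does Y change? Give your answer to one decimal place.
437.8%

For Y = 29X^5:
If X → X(1 + 0.4)
Then Y → Y · (1 + 0.4)^5
     ≈ Y · 5.3782

Percentage change = ((1 + 0.4)^5 − 1) × 100% ≈ 437.8%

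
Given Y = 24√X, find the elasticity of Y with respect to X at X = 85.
Elasticity = 1/2

Elasticity = (dY/dX) · (X/Y)

dY/dX = 12/√X
At X = 85: dY/dX = 12·√85/85, Y = 24·√85

Elasticity = (12·√85/85) · (85 / (24·√85)) = 1/2

Interpretation: for a small percentage change in X, the percentage change in Y is approximately 0.50 times as large.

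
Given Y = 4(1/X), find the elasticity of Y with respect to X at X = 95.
Elasticity = -1

Elasticity = (dY/dX) · (X/Y)

dY/dX = -4/X²
At X = 95: dY/dX = -4/9025, Y = 4/95

Elasticity = (-4/9025) · (95 / (4/95)) = -1

Interpretation: for a small percentage change in X, the percentage change in Y is approximately -1.00 times as large.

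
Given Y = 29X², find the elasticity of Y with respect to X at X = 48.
Elasticity = 2

Elasticity = (dY/dX) · (X/Y)

dY/dX = 58·X
At X = 48: dY/dX = 2784, Y = 66816

Elasticity = 2784 · (48 / 66816) = 2

Interpretation: for a small percentage change in X, the percentage change in Y is approximately 2.00 times as large.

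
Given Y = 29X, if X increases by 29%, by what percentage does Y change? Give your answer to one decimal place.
29.0%

For Y = 29X:
If X → X(1 + 0.29)
Then Y → Y · (1 + 0.29)^1
     = Y · 1.2900

Percentage change = ((1 + 0.29)^1 − 1) × 100% = 29.0%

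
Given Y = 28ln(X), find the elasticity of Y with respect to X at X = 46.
Elasticity = 1/ln(46) ≈ 0.2612

Elasticity = (dY/dX) · (X/Y)

dY/dX = 28/X
At X = 46: dY/dX = 14/23, Y = 28·ln(46)

Elasticity = (14/23) · (46 / (28·ln(46))) = 1/ln(46) ≈ 0.2612

Interpretation: for a small percentage change in X, the percentage change in Y is approximately 0.26 times as large.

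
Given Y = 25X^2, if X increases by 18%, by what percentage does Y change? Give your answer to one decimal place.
39.2%

For Y = 25X^2:
If X → X(1 + 0.18)
Then Y → Y · (1 + 0.18)^2
     = Y · 1.3924

Percentage change = ((1 + 0.18)^2 − 1) × 100% ≈ 39.2%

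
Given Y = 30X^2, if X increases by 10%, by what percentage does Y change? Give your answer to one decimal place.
21.0%

For Y = 30X^2:
If X → X(1 + 0.1)
Then Y → Y · (1 + 0.1)^2
     = Y · 1.2100

Percentage change = ((1 + 0.1)^2 − 1) × 100% = 21.0%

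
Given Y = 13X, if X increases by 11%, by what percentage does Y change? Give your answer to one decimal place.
11.0%

For Y = 13X:
If X → X(1 + 0.11)
Then Y → Y · (1 + 0.11)^1
     = Y · 1.1100

Percentage change = ((1 + 0.11)^1 − 1) × 100% = 11.0%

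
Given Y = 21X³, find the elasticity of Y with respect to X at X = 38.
Elasticity = 3

Elasticity = (dY/dX) · (X/Y)

dY/dX = 63·X²
At X = 38: dY/dX = 90972, Y = 1152312

Elasticity = 90972 · (38 / 1152312) = 3

Interpretation: for a small percentage change in X, the percentage change in Y is approximately 3.00 times as large.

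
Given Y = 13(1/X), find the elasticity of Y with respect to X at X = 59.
Elasticity = -1

Elasticity = (dY/dX) · (X/Y)

dY/dX = -13/X²
At X = 59: dY/dX = -13/3481, Y = 13/59

Elasticity = (-13/3481) · (59 / (13/59)) = -1

Interpretation: for a small percentage change in X, the percentage change in Y is approximately -1.00 times as large.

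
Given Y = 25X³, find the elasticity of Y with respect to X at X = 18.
Elasticity = 3

Elasticity = (dY/dX) · (X/Y)

dY/dX = 75·X²
At X = 18: dY/dX = 24300, Y = 145800

Elasticity = 24300 · (18 / 145800) = 3

Interpretation: for a small percentage change in X, the percentage change in Y is approximately 3.00 times as large.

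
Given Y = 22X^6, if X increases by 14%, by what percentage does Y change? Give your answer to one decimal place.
119.5%

For Y = 22X^6:
If X → X(1 + 0.14)
Then Y → Y · (1 + 0.14)^6
     ≈ Y · 2.1950

Percentage change = ((1 + 0.14)^6 − 1) × 100% ≈ 119.5%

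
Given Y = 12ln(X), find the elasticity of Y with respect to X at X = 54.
Elasticity = 1/ln(54) ≈ 0.2507

Elasticity = (dY/dX) · (X/Y)

dY/dX = 12/X
At X = 54: dY/dX = 2/9, Y = 12·ln(54)

Elasticity = (2/9) · (54 / (12·ln(54))) = 1/ln(54) ≈ 0.2507

Interpretation: for a small percentage change in X, the percentage change in Y is approximately 0.25 times as large.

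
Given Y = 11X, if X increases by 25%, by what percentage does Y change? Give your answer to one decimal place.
25.0%

For Y = 11X:
If X → X(1 + 0.25)
Then Y → Y · (1 + 0.25)^1
     = Y · 1.2500

Percentage change = ((1 + 0.25)^1 − 1) × 100% = 25.0%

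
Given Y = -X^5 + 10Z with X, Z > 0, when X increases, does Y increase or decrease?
Y decreases

Taking the partial derivative:
∂Y/∂X = -5X^4

∂Y/∂X = -5X^4 < 0 (assuming positive values)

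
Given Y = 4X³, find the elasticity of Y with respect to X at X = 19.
Elasticity = 3

Elasticity = (dY/dX) · (X/Y)

dY/dX = 12·X²
At X = 19: dY/dX = 4332, Y = 27436

Elasticity = 4332 · (19 / 27436) = 3

Interpretation: for a small percentage change in X, the percentage change in Y is approximately 3.00 times as large.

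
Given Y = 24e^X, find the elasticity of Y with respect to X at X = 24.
Elasticity = 24

Elasticity = (dY/dX) · (X/Y)

dY/dX = 24·e^X
At X = 24: dY/dX = 24·e^24, Y = 24·e^24

Elasticity = (24·e^24) · (24 / (24·e^24)) = 24

Interpretation: for a small percentage change in X, the percentage change in Y is approximately 24.00 times as large.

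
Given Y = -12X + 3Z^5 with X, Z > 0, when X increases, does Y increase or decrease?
Y decreases

Taking the partial derivative:
∂Y/∂X = -12

∂Y/∂X = -12 < 0 (assuming positive values)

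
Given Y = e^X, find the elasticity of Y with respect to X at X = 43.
Elasticity = 43

Elasticity = (dY/dX) · (X/Y)

dY/dX = e^X
At X = 43: dY/dX = e^43, Y = e^43

Elasticity = (e^43) · (43 / (e^43)) = 43

Interpretation: for a small percentage change in X, the percentage change in Y is approximately 43.00 times as large.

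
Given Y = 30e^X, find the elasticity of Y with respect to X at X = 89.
Elasticity = 89

Elasticity = (dY/dX) · (X/Y)

dY/dX = 30·e^X
At X = 89: dY/dX = 30·e^89, Y = 30·e^89

Elasticity = (30·e^89) · (89 / (30·e^89)) = 89

Interpretation: for a small percentage change in X, the percentage change in Y is approximately 89.00 times as large.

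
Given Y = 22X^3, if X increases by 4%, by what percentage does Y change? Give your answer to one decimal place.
12.5%

For Y = 22X^3:
If X → X(1 + 0.04)
Then Y → Y · (1 + 0.04)^3
     ≈ Y · 1.1249

Percentage change = ((1 + 0.04)^3 − 1) × 100% ≈ 12.5%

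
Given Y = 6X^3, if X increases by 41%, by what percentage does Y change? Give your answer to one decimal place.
180.3%

For Y = 6X^3:
If X → X(1 + 0.41)
Then Y → Y · (1 + 0.41)^3
     ≈ Y · 2.8032

Percentage change = ((1 + 0.41)^3 − 1) × 100% ≈ 180.3%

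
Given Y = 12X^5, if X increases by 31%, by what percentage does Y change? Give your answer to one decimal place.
285.8%

For Y = 12X^5:
If X → X(1 + 0.31)
Then Y → Y · (1 + 0.31)^5
     ≈ Y · 3.8579

Percentage change = ((1 + 0.31)^5 − 1) × 100% ≈ 285.8%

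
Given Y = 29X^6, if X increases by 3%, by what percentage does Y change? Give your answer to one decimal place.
19.4%

For Y = 29X^6:
If X → X(1 + 0.03)
Then Y → Y · (1 + 0.03)^6
     ≈ Y · 1.1941

Percentage change = ((1 + 0.03)^6 − 1) × 100% ≈ 19.4%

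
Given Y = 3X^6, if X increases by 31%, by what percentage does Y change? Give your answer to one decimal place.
405.4%

For Y = 3X^6:
If X → X(1 + 0.31)
Then Y → Y · (1 + 0.31)^6
     ≈ Y · 5.0539

Percentage change = ((1 + 0.31)^6 − 1) × 100% ≈ 405.4%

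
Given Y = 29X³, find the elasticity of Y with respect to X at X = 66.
Elasticity = 3

Elasticity = (dY/dX) · (X/Y)

dY/dX = 87·X²
At X = 66: dY/dX = 378972, Y = 8337384

Elasticity = 378972 · (66 / 8337384) = 3

Interpretation: for a small percentage change in X, the percentage change in Y is approximately 3.00 times as large.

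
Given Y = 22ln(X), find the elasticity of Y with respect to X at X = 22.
Elasticity = 1/ln(22) ≈ 0.3235

Elasticity = (dY/dX) · (X/Y)

dY/dX = 22/X
At X = 22: dY/dX = 1, Y = 22·ln(22)

Elasticity = 1 · (22 / (22·ln(22))) = 1/ln(22) ≈ 0.3235

Interpretation: for a small percentage change in X, the percentage change in Y is approximately 0.32 times as large.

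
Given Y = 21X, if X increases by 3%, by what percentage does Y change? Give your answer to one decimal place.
3.0%

For Y = 21X:
If X → X(1 + 0.03)
Then Y → Y · (1 + 0.03)^1
     = Y · 1.0300

Percentage change = ((1 + 0.03)^1 − 1) × 100% = 3.0%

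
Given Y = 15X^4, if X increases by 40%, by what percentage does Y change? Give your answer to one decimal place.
284.2%

For Y = 15X^4:
If X → X(1 + 0.4)
Then Y → Y · (1 + 0.4)^4
     = Y · 3.8416

Percentage change = ((1 + 0.4)^4 − 1) × 100% ≈ 284.2%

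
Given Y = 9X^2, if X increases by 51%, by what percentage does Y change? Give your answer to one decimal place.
128.0%

For Y = 9X^2:
If X → X(1 + 0.51)
Then Y → Y · (1 + 0.51)^2
     = Y · 2.2801

Percentage change = ((1 + 0.51)^2 − 1) × 100% ≈ 128.0%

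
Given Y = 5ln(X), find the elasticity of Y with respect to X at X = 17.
Elasticity = 1/ln(17) ≈ 0.3530

Elasticity = (dY/dX) · (X/Y)

dY/dX = 5/X
At X = 17: dY/dX = 5/17, Y = 5·ln(17)

Elasticity = (5/17) · (17 / (5·ln(17))) = 1/ln(17) ≈ 0.3530

Interpretation: for a small percentage change in X, the percentage change in Y is approximately 0.35 times as large.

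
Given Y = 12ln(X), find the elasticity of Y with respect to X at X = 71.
Elasticity = 1/ln(71) ≈ 0.2346

Elasticity = (dY/dX) · (X/Y)

dY/dX = 12/X
At X = 71: dY/dX = 12/71, Y = 12·ln(71)

Elasticity = (12/71) · (71 / (12·ln(71))) = 1/ln(71) ≈ 0.2346

Interpretation: for a small percentage change in X, the percentage change in Y is approximately 0.23 times as large.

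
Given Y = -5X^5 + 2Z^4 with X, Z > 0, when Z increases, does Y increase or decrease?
Y increases

Taking the partial derivative:
∂Y/∂Z = 8Z^3

∂Y/∂Z = 8Z^3 > 0 (assuming positive values)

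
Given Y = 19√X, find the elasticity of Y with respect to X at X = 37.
Elasticity = 1/2

Elasticity = (dY/dX) · (X/Y)

dY/dX = 19/(2·√X)
At X = 37: dY/dX = 19·√37/74, Y = 19·√37

Elasticity = (19·√37/74) · (37 / (19·√37)) = 1/2

Interpretation: for a small percentage change in X, the percentage change in Y is approximately 0.50 times as large.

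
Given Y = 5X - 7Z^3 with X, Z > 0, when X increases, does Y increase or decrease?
Y increases

Taking the partial derivative:
∂Y/∂X = 5

∂Y/∂X = 5 > 0 (assuming positive values)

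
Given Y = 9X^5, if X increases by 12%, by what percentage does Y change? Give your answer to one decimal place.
76.2%

For Y = 9X^5:
If X → X(1 + 0.12)
Then Y → Y · (1 + 0.12)^5
     ≈ Y · 1.7623

Percentage change = ((1 + 0.12)^5 − 1) × 100% ≈ 76.2%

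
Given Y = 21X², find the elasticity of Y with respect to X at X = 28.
Elasticity = 2

Elasticity = (dY/dX) · (X/Y)

dY/dX = 42·X
At X = 28: dY/dX = 1176, Y = 16464

Elasticity = 1176 · (28 / 16464) = 2

Interpretation: for a small percentage change in X, the percentage change in Y is approximately 2.00 times as large.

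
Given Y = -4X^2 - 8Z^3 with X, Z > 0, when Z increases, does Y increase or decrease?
Y decreases

Taking the partial derivative:
∂Y/∂Z = -24Z^2

∂Y/∂Z = -24Z^2 < 0 (assuming positive values)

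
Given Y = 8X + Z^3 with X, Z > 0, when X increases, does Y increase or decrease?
Y increases

Taking the partial derivative:
∂Y/∂X = 8

∂Y/∂X = 8 > 0 (assuming positive values)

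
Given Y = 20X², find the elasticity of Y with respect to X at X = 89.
Elasticity = 2

Elasticity = (dY/dX) · (X/Y)

dY/dX = 40·X
At X = 89: dY/dX = 3560, Y = 158420

Elasticity = 3560 · (89 / 158420) = 2

Interpretation: for a small percentage change in X, the percentage change in Y is approximately 2.00 times as large.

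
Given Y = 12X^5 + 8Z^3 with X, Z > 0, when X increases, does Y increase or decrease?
Y increases

Taking the partial derivative:
∂Y/∂X = 60X^4

∂Y/∂X = 60X^4 > 0 (assuming positive values)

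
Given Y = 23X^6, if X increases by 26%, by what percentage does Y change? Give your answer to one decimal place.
300.2%

For Y = 23X^6:
If X → X(1 + 0.26)
Then Y → Y · (1 + 0.26)^6
     ≈ Y · 4.0015

Percentage change = ((1 + 0.26)^6 − 1) × 100% ≈ 300.2%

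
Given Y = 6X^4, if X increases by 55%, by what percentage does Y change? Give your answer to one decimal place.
477.2%

For Y = 6X^4:
If X → X(1 + 0.55)
Then Y → Y · (1 + 0.55)^4
     ≈ Y · 5.7720

Percentage change = ((1 + 0.55)^4 − 1) × 100% ≈ 477.2%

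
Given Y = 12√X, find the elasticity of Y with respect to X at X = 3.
Elasticity = 1/2

Elasticity = (dY/dX) · (X/Y)

dY/dX = 6/√X
At X = 3: dY/dX = 2·√3, Y = 12·√3

Elasticity = (2·√3) · (3 / (12·√3)) = 1/2

Interpretation: for a small percentage change in X, the percentage change in Y is approximately 0.50 times as large.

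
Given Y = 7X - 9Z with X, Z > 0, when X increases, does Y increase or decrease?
Y increases

Taking the partial derivative:
∂Y/∂X = 7

∂Y/∂X = 7 > 0 (assuming positive values)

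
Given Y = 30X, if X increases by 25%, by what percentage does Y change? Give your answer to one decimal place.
25.0%

For Y = 30X:
If X → X(1 + 0.25)
Then Y → Y · (1 + 0.25)^1
     = Y · 1.2500

Percentage change = ((1 + 0.25)^1 − 1) × 100% = 25.0%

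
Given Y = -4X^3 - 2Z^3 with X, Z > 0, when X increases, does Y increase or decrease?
Y decreases

Taking the partial derivative:
∂Y/∂X = -12X^2

∂Y/∂X = -12X^2 < 0 (assuming positive values)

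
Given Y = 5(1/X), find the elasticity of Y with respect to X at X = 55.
Elasticity = -1

Elasticity = (dY/dX) · (X/Y)

dY/dX = -5/X²
At X = 55: dY/dX = -1/605, Y = 1/11

Elasticity = (-1/605) · (55 / (1/11)) = -1

Interpretation: for a small percentage change in X, the percentage change in Y is approximately -1.00 times as large.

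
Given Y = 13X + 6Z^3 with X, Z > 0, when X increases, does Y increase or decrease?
Y increases

Taking the partial derivative:
∂Y/∂X = 13

∂Y/∂X = 13 > 0 (assuming positive values)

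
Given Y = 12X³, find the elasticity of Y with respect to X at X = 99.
Elasticity = 3

Elasticity = (dY/dX) · (X/Y)

dY/dX = 36·X²
At X = 99: dY/dX = 352836, Y = 11643588

Elasticity = 352836 · (99 / 11643588) = 3

Interpretation: for a small percentage change in X, the percentage change in Y is approximately 3.00 times as large.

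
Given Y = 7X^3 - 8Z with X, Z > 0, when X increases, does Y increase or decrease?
Y increases

Taking the partial derivative:
∂Y/∂X = 21X^2

∂Y/∂X = 21X^2 > 0 (assuming positive values)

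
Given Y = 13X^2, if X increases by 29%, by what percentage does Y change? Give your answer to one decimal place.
66.4%

For Y = 13X^2:
If X → X(1 + 0.29)
Then Y → Y · (1 + 0.29)^2
     = Y · 1.6641

Percentage change = ((1 + 0.29)^2 − 1) × 100% ≈ 66.4%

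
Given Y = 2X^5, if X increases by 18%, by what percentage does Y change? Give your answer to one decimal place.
128.8%

For Y = 2X^5:
If X → X(1 + 0.18)
Then Y → Y · (1 + 0.18)^5
     ≈ Y · 2.2878

Percentage change = ((1 + 0.18)^5 − 1) × 100% ≈ 128.8%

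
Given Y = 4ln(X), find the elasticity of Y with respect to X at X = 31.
Elasticity = 1/ln(31) ≈ 0.2912

Elasticity = (dY/dX) · (X/Y)

dY/dX = 4/X
At X = 31: dY/dX = 4/31, Y = 4·ln(31)

Elasticity = (4/31) · (31 / (4·ln(31))) = 1/ln(31) ≈ 0.2912

Interpretation: for a small percentage change in X, the percentage change in Y is approximately 0.29 times as large.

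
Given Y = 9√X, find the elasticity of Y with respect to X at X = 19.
Elasticity = 1/2

Elasticity = (dY/dX) · (X/Y)

dY/dX = 9/(2·√X)
At X = 19: dY/dX = 9·√19/38, Y = 9·√19

Elasticity = (9·√19/38) · (19 / (9·√19)) = 1/2

Interpretation: for a small percentage change in X, the percentage change in Y is approximately 0.50 times as large.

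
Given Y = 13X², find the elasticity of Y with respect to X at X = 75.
Elasticity = 2

Elasticity = (dY/dX) · (X/Y)

dY/dX = 26·X
At X = 75: dY/dX = 1950, Y = 73125

Elasticity = 1950 · (75 / 73125) = 2

Interpretation: for a small percentage change in X, the percentage change in Y is approximately 2.00 times as large.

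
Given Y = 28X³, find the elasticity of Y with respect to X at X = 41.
Elasticity = 3

Elasticity = (dY/dX) · (X/Y)

dY/dX = 84·X²
At X = 41: dY/dX = 141204, Y = 1929788

Elasticity = 141204 · (41 / 1929788) = 3

Interpretation: for a small percentage change in X, the percentage change in Y is approximately 3.00 times as large.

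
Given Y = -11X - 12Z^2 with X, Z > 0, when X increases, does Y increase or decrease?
Y decreases

Taking the partial derivative:
∂Y/∂X = -11

∂Y/∂X = -11 < 0 (assuming positive values)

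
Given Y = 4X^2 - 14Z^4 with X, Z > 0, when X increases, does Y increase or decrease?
Y increases

Taking the partial derivative:
∂Y/∂X = 8X

∂Y/∂X = 8X > 0 (assuming positive values)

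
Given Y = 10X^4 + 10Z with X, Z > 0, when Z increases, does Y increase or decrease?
Y increases

Taking the partial derivative:
∂Y/∂Z = 10

∂Y/∂Z = 10 > 0 (assuming positive values)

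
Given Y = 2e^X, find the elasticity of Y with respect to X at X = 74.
Elasticity = 74

Elasticity = (dY/dX) · (X/Y)

dY/dX = 2·e^X
At X = 74: dY/dX = 2·e^74, Y = 2·e^74

Elasticity = (2·e^74) · (74 / (2·e^74)) = 74

Interpretation: for a small percentage change in X, the percentage change in Y is approximately 74.00 times as large.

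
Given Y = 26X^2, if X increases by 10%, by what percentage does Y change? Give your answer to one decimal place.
21.0%

For Y = 26X^2:
If X → X(1 + 0.1)
Then Y → Y · (1 + 0.1)^2
     = Y · 1.2100

Percentage change = ((1 + 0.1)^2 − 1) × 100% = 21.0%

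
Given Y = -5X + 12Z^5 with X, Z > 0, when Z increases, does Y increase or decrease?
Y increases

Taking the partial derivative:
∂Y/∂Z = 60Z^4

∂Y/∂Z = 60Z^4 > 0 (assuming positive values)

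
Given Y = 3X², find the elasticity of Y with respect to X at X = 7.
Elasticity = 2

Elasticity = (dY/dX) · (X/Y)

dY/dX = 6·X
At X = 7: dY/dX = 42, Y = 147

Elasticity = 42 · (7 / 147) = 2

Interpretation: for a small percentage change in X, the percentage change in Y is approximately 2.00 times as large.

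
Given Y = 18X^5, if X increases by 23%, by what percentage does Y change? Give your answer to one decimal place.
181.5%

For Y = 18X^5:
If X → X(1 + 0.23)
Then Y → Y · (1 + 0.23)^5
     ≈ Y · 2.8153

Percentage change = ((1 + 0.23)^5 − 1) × 100% ≈ 181.5%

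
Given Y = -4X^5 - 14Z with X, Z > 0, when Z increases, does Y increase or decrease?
Y decreases

Taking the partial derivative:
∂Y/∂Z = -14

∂Y/∂Z = -14 < 0 (assuming positive values)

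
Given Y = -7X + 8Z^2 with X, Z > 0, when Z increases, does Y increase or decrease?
Y increases

Taking the partial derivative:
∂Y/∂Z = 16Z

∂Y/∂Z = 16Z > 0 (assuming positive values)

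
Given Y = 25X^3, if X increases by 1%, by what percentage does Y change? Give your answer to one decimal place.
3.0%

For Y = 25X^3:
If X → X(1 + 0.01)
Then Y → Y · (1 + 0.01)^3
     ≈ Y · 1.0303

Percentage change = ((1 + 0.01)^3 − 1) × 100% ≈ 3.0%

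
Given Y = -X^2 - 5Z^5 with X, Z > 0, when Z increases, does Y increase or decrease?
Y decreases

Taking the partial derivative:
∂Y/∂Z = -25Z^4

∂Y/∂Z = -25Z^4 < 0 (assuming positive values)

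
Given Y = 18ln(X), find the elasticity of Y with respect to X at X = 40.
Elasticity = 1/ln(40) ≈ 0.2711

Elasticity = (dY/dX) · (X/Y)

dY/dX = 18/X
At X = 40: dY/dX = 9/20, Y = 18·ln(40)

Elasticity = (9/20) · (40 / (18·ln(40))) = 1/ln(40) ≈ 0.2711

Interpretation: for a small percentage change in X, the percentage change in Y is approximately 0.27 times as large.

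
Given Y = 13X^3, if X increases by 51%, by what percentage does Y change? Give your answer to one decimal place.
244.3%

For Y = 13X^3:
If X → X(1 + 0.51)
Then Y → Y · (1 + 0.51)^3
     ≈ Y · 3.4430

Percentage change = ((1 + 0.51)^3 − 1) × 100% ≈ 244.3%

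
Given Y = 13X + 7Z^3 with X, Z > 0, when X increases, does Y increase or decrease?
Y increases

Taking the partial derivative:
∂Y/∂X = 13

∂Y/∂X = 13 > 0 (assuming positive values)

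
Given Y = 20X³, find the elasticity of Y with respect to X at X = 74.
Elasticity = 3

Elasticity = (dY/dX) · (X/Y)

dY/dX = 60·X²
At X = 74: dY/dX = 328560, Y = 8104480

Elasticity = 328560 · (74 / 8104480) = 3

Interpretation: for a small percentage change in X, the percentage change in Y is approximately 3.00 times as large.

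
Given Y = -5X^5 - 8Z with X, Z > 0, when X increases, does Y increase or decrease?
Y decreases

Taking the partial derivative:
∂Y/∂X = -25X^4

∂Y/∂X = -25X^4 < 0 (assuming positive values)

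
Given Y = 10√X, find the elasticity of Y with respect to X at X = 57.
Elasticity = 1/2

Elasticity = (dY/dX) · (X/Y)

dY/dX = 5/√X
At X = 57: dY/dX = 5·√57/57, Y = 10·√57

Elasticity = (5·√57/57) · (57 / (10·√57)) = 1/2

Interpretation: for a small percentage change in X, the percentage change in Y is approximately 0.50 times as large.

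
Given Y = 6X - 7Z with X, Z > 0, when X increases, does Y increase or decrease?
Y increases

Taking the partial derivative:
∂Y/∂X = 6

∂Y/∂X = 6 > 0 (assuming positive values)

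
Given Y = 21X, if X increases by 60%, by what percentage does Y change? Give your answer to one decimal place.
60.0%

For Y = 21X:
If X → X(1 + 0.6)
Then Y → Y · (1 + 0.6)^1
     = Y · 1.6000

Percentage change = ((1 + 0.6)^1 − 1) × 100% = 60.0%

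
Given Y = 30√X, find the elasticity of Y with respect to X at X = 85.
Elasticity = 1/2

Elasticity = (dY/dX) · (X/Y)

dY/dX = 15/√X
At X = 85: dY/dX = 3·√85/17, Y = 30·√85

Elasticity = (3·√85/17) · (85 / (30·√85)) = 1/2

Interpretation: for a small percentage change in X, the percentage change in Y is approximately 0.50 times as large.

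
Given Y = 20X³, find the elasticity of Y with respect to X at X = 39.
Elasticity = 3

Elasticity = (dY/dX) · (X/Y)

dY/dX = 60·X²
At X = 39: dY/dX = 91260, Y = 1186380

Elasticity = 91260 · (39 / 1186380) = 3

Interpretation: for a small percentage change in X, the percentage change in Y is approximately 3.00 times as large.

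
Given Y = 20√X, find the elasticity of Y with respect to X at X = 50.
Elasticity = 1/2

Elasticity = (dY/dX) · (X/Y)

dY/dX = 10/√X
At X = 50: dY/dX = √2, Y = 100·√2

Elasticity = (√2) · (50 / (100·√2)) = 1/2

Interpretation: for a small percentage change in X, the percentage change in Y is approximately 0.50 times as large.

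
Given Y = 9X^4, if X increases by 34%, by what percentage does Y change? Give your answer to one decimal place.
222.4%

For Y = 9X^4:
If X → X(1 + 0.34)
Then Y → Y · (1 + 0.34)^4
     ≈ Y · 3.2242

Percentage change = ((1 + 0.34)^4 − 1) × 100% ≈ 222.4%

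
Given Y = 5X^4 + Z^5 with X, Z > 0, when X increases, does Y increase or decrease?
Y increases

Taking the partial derivative:
∂Y/∂X = 20X^3

∂Y/∂X = 20X^3 > 0 (assuming positive values)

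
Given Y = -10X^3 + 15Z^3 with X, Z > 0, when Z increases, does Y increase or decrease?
Y increases

Taking the partial derivative:
∂Y/∂Z = 45Z^2

∂Y/∂Z = 45Z^2 > 0 (assuming positive values)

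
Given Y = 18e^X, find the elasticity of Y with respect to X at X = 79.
Elasticity = 79

Elasticity = (dY/dX) · (X/Y)

dY/dX = 18·e^X
At X = 79: dY/dX = 18·e^79, Y = 18·e^79

Elasticity = (18·e^79) · (79 / (18·e^79)) = 79

Interpretation: for a small percentage change in X, the percentage change in Y is approximately 79.00 times as large.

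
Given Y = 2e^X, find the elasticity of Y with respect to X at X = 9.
Elasticity = 9

Elasticity = (dY/dX) · (X/Y)

dY/dX = 2·e^X
At X = 9: dY/dX = 2·e^9, Y = 2·e^9

Elasticity = (2·e^9) · (9 / (2·e^9)) = 9

Interpretation: for a small percentage change in X, the percentage change in Y is approximately 9.00 times as large.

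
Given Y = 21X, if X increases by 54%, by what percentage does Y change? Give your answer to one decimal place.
54.0%

For Y = 21X:
If X → X(1 + 0.54)
Then Y → Y · (1 + 0.54)^1
     = Y · 1.5400

Percentage change = ((1 + 0.54)^1 − 1) × 100% = 54.0%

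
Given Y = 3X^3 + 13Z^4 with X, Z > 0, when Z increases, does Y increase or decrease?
Y increases

Taking the partial derivative:
∂Y/∂Z = 52Z^3

∂Y/∂Z = 52Z^3 > 0 (assuming positive values)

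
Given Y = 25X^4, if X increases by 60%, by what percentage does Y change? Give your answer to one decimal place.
555.4%

For Y = 25X^4:
If X → X(1 + 0.6)
Then Y → Y · (1 + 0.6)^4
     = Y · 6.5536

Percentage change = ((1 + 0.6)^4 − 1) × 100% ≈ 555.4%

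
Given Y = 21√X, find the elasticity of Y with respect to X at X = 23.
Elasticity = 1/2

Elasticity = (dY/dX) · (X/Y)

dY/dX = 21/(2·√X)
At X = 23: dY/dX = 21·√23/46, Y = 21·√23

Elasticity = (21·√23/46) · (23 / (21·√23)) = 1/2

Interpretation: for a small percentage change in X, the percentage change in Y is approximately 0.50 times as large.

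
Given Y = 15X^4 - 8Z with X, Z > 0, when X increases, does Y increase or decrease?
Y increases

Taking the partial derivative:
∂Y/∂X = 60X^3

∂Y/∂X = 60X^3 > 0 (assuming positive values)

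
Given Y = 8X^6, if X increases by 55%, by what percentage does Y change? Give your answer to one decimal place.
1286.7%

For Y = 8X^6:
If X → X(1 + 0.55)
Then Y → Y · (1 + 0.55)^6
     ≈ Y · 13.8672

Percentage change = ((1 + 0.55)^6 − 1) × 100% ≈ 1286.7%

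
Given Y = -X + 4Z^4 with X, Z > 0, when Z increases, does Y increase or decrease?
Y increases

Taking the partial derivative:
∂Y/∂Z = 16Z^3

∂Y/∂Z = 16Z^3 > 0 (assuming positive values)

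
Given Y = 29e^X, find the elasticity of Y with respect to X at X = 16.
Elasticity = 16

Elasticity = (dY/dX) · (X/Y)

dY/dX = 29·e^X
At X = 16: dY/dX = 29·e^16, Y = 29·e^16

Elasticity = (29·e^16) · (16 / (29·e^16)) = 16

Interpretation: for a small percentage change in X, the percentage change in Y is approximately 16.00 times as large.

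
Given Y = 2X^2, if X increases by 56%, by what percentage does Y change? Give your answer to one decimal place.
143.4%

For Y = 2X^2:
If X → X(1 + 0.56)
Then Y → Y · (1 + 0.56)^2
     = Y · 2.4336

Percentage change = ((1 + 0.56)^2 − 1) × 100% ≈ 143.4%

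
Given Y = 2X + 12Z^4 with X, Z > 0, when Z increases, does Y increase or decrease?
Y increases

Taking the partial derivative:
∂Y/∂Z = 48Z^3

∂Y/∂Z = 48Z^3 > 0 (assuming positive values)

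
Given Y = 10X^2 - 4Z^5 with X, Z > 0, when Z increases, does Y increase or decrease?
Y decreases

Taking the partial derivative:
∂Y/∂Z = -20Z^4

∂Y/∂Z = -20Z^4 < 0 (assuming positive values)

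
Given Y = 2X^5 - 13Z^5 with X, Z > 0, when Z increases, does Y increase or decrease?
Y decreases

Taking the partial derivative:
∂Y/∂Z = -65Z^4

∂Y/∂Z = -65Z^4 < 0 (assuming positive values)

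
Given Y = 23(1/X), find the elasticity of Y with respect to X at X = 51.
Elasticity = -1

Elasticity = (dY/dX) · (X/Y)

dY/dX = -23/X²
At X = 51: dY/dX = -23/2601, Y = 23/51

Elasticity = (-23/2601) · (51 / (23/51)) = -1

Interpretation: for a small percentage change in X, the percentage change in Y is approximately -1.00 times as large.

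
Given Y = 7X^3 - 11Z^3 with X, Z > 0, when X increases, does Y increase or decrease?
Y increases

Taking the partial derivative:
∂Y/∂X = 21X^2

∂Y/∂X = 21X^2 > 0 (assuming positive values)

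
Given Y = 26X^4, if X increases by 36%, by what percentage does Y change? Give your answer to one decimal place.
242.1%

For Y = 26X^4:
If X → X(1 + 0.36)
Then Y → Y · (1 + 0.36)^4
     ≈ Y · 3.4210

Percentage change = ((1 + 0.36)^4 − 1) × 100% ≈ 242.1%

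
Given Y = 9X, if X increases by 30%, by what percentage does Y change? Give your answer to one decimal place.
30.0%

For Y = 9X:
If X → X(1 + 0.3)
Then Y → Y · (1 + 0.3)^1
     = Y · 1.3000

Percentage change = ((1 + 0.3)^1 − 1) × 100% = 30.0%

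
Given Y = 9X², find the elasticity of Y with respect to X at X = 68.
Elasticity = 2

Elasticity = (dY/dX) · (X/Y)

dY/dX = 18·X
At X = 68: dY/dX = 1224, Y = 41616

Elasticity = 1224 · (68 / 41616) = 2

Interpretation: for a small percentage change in X, the percentage change in Y is approximately 2.00 times as large.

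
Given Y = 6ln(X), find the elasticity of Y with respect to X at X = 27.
Elasticity = 1/ln(27) ≈ 0.3034

Elasticity = (dY/dX) · (X/Y)

dY/dX = 6/X
At X = 27: dY/dX = 2/9, Y = 6·ln(27)

Elasticity = (2/9) · (27 / (6·ln(27))) = 1/ln(27) ≈ 0.3034

Interpretation: for a small percentage change in X, the percentage change in Y is approximately 0.30 times as large.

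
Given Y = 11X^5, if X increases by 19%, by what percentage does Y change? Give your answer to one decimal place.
138.6%

For Y = 11X^5:
If X → X(1 + 0.19)
Then Y → Y · (1 + 0.19)^5
     ≈ Y · 2.3864

Percentage change = ((1 + 0.19)^5 − 1) × 100% ≈ 138.6%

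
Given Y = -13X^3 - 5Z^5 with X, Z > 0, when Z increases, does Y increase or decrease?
Y decreases

Taking the partial derivative:
∂Y/∂Z = -25Z^4

∂Y/∂Z = -25Z^4 < 0 (assuming positive values)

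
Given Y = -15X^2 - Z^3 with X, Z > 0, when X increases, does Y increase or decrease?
Y decreases

Taking the partial derivative:
∂Y/∂X = -30X

∂Y/∂X = -30X < 0 (assuming positive values)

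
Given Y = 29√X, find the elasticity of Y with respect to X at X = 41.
Elasticity = 1/2

Elasticity = (dY/dX) · (X/Y)

dY/dX = 29/(2·√X)
At X = 41: dY/dX = 29·√41/82, Y = 29·√41

Elasticity = (29·√41/82) · (41 / (29·√41)) = 1/2

Interpretation: for a small percentage change in X, the percentage change in Y is approximately 0.50 times as large.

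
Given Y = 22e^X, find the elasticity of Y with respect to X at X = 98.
Elasticity = 98

Elasticity = (dY/dX) · (X/Y)

dY/dX = 22·e^X
At X = 98: dY/dX = 22·e^98, Y = 22·e^98

Elasticity = (22·e^98) · (98 / (22·e^98)) = 98

Interpretation: for a small percentage change in X, the percentage change in Y is approximately 98.00 times as large.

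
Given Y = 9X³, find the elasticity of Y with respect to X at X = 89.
Elasticity = 3

Elasticity = (dY/dX) · (X/Y)

dY/dX = 27·X²
At X = 89: dY/dX = 213867, Y = 6344721

Elasticity = 213867 · (89 / 6344721) = 3

Interpretation: for a small percentage change in X, the percentage change in Y is approximately 3.00 times as large.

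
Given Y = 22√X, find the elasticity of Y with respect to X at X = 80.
Elasticity = 1/2

Elasticity = (dY/dX) · (X/Y)

dY/dX = 11/√X
At X = 80: dY/dX = 11·√5/20, Y = 88·√5

Elasticity = (11·√5/20) · (80 / (88·√5)) = 1/2

Interpretation: for a small percentage change in X, the percentage change in Y is approximately 0.50 times as large.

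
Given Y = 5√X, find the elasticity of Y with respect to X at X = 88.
Elasticity = 1/2

Elasticity = (dY/dX) · (X/Y)

dY/dX = 5/(2·√X)
At X = 88: dY/dX = 5·√22/88, Y = 10·√22

Elasticity = (5·√22/88) · (88 / (10·√22)) = 1/2

Interpretation: for a small percentage change in X, the percentage change in Y is approximately 0.50 times as large.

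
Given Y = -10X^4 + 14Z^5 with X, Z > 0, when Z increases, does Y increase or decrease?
Y increases

Taking the partial derivative:
∂Y/∂Z = 70Z^4

∂Y/∂Z = 70Z^4 > 0 (assuming positive values)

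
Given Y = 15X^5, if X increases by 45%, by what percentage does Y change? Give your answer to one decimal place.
541.0%

For Y = 15X^5:
If X → X(1 + 0.45)
Then Y → Y · (1 + 0.45)^5
     ≈ Y · 6.4097

Percentage change = ((1 + 0.45)^5 − 1) × 100% ≈ 541.0%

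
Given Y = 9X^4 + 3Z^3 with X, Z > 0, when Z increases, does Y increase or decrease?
Y increases

Taking the partial derivative:
∂Y/∂Z = 9Z^2

∂Y/∂Z = 9Z^2 > 0 (assuming positive values)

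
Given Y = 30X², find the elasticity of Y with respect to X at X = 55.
Elasticity = 2

Elasticity = (dY/dX) · (X/Y)

dY/dX = 60·X
At X = 55: dY/dX = 3300, Y = 90750

Elasticity = 3300 · (55 / 90750) = 2

Interpretation: for a small percentage change in X, the percentage change in Y is approximately 2.00 times as large.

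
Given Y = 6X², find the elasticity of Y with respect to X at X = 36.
Elasticity = 2

Elasticity = (dY/dX) · (X/Y)

dY/dX = 12·X
At X = 36: dY/dX = 432, Y = 7776

Elasticity = 432 · (36 / 7776) = 2

Interpretation: for a small percentage change in X, the percentage change in Y is approximately 2.00 times as large.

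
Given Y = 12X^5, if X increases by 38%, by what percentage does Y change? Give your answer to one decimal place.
400.5%

For Y = 12X^5:
If X → X(1 + 0.38)
Then Y → Y · (1 + 0.38)^5
     ≈ Y · 5.0049

Percentage change = ((1 + 0.38)^5 − 1) × 100% ≈ 400.5%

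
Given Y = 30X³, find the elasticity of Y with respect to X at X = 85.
Elasticity = 3

Elasticity = (dY/dX) · (X/Y)

dY/dX = 90·X²
At X = 85: dY/dX = 650250, Y = 18423750

Elasticity = 650250 · (85 / 18423750) = 3

Interpretation: for a small percentage change in X, the percentage change in Y is approximately 3.00 times as large.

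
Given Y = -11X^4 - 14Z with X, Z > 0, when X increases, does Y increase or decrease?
Y decreases

Taking the partial derivative:
∂Y/∂X = -44X^3

∂Y/∂X = -44X^3 < 0 (assuming positive values)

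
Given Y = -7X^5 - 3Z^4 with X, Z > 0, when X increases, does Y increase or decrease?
Y decreases

Taking the partial derivative:
∂Y/∂X = -35X^4

∂Y/∂X = -35X^4 < 0 (assuming positive values)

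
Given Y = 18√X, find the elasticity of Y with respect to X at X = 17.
Elasticity = 1/2

Elasticity = (dY/dX) · (X/Y)

dY/dX = 9/√X
At X = 17: dY/dX = 9·√17/17, Y = 18·√17

Elasticity = (9·√17/17) · (17 / (18·√17)) = 1/2

Interpretation: for a small percentage change in X, the percentage change in Y is approximately 0.50 times as large.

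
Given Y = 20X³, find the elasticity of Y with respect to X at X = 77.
Elasticity = 3

Elasticity = (dY/dX) · (X/Y)

dY/dX = 60·X²
At X = 77: dY/dX = 355740, Y = 9130660

Elasticity = 355740 · (77 / 9130660) = 3

Interpretation: for a small percentage change in X, the percentage change in Y is approximately 3.00 times as large.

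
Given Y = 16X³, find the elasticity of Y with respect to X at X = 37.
Elasticity = 3

Elasticity = (dY/dX) · (X/Y)

dY/dX = 48·X²
At X = 37: dY/dX = 65712, Y = 810448

Elasticity = 65712 · (37 / 810448) = 3

Interpretation: for a small percentage change in X, the percentage change in Y is approximately 3.00 times as large.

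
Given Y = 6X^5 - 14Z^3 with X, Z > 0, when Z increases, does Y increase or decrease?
Y decreases

Taking the partial derivative:
∂Y/∂Z = -42Z^2

∂Y/∂Z = -42Z^2 < 0 (assuming positive values)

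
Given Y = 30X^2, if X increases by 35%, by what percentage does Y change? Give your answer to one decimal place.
82.3%

For Y = 30X^2:
If X → X(1 + 0.35)
Then Y → Y · (1 + 0.35)^2
     = Y · 1.8225

Percentage change = ((1 + 0.35)^2 − 1) × 100% ≈ 82.3%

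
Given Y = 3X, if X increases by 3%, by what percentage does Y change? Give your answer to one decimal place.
3.0%

For Y = 3X:
If X → X(1 + 0.03)
Then Y → Y · (1 + 0.03)^1
     = Y · 1.0300

Percentage change = ((1 + 0.03)^1 − 1) × 100% = 3.0%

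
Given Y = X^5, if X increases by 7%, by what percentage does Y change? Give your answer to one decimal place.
40.3%

For Y = X^5:
If X → X(1 + 0.07)
Then Y → Y · (1 + 0.07)^5
     ≈ Y · 1.4026

Percentage change = ((1 + 0.07)^5 − 1) × 100% ≈ 40.3%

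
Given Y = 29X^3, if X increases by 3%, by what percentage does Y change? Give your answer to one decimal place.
9.3%

For Y = 29X^3:
If X → X(1 + 0.03)
Then Y → Y · (1 + 0.03)^3
     ≈ Y · 1.0927

Percentage change = ((1 + 0.03)^3 − 1) × 100% ≈ 9.3%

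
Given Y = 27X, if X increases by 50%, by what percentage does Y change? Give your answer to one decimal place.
50.0%

For Y = 27X:
If X → X(1 + 0.5)
Then Y → Y · (1 + 0.5)^1
     = Y · 1.5000

Percentage change = ((1 + 0.5)^1 − 1) × 100% = 50.0%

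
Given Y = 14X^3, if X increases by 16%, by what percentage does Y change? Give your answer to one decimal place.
56.1%

For Y = 14X^3:
If X → X(1 + 0.16)
Then Y → Y · (1 + 0.16)^3
     ≈ Y · 1.5609

Percentage change = ((1 + 0.16)^3 − 1) × 100% ≈ 56.1%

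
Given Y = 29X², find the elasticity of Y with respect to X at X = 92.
Elasticity = 2

Elasticity = (dY/dX) · (X/Y)

dY/dX = 58·X
At X = 92: dY/dX = 5336, Y = 245456

Elasticity = 5336 · (92 / 245456) = 2

Interpretation: for a small percentage change in X, the percentage change in Y is approximately 2.00 times as large.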